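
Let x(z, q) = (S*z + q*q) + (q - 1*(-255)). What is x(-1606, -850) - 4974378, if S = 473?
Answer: -5012111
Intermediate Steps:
x(z, q) = 255 + q + q² + 473*z (x(z, q) = (473*z + q*q) + (q - 1*(-255)) = (473*z + q²) + (q + 255) = (q² + 473*z) + (255 + q) = 255 + q + q² + 473*z)
x(-1606, -850) - 4974378 = (255 - 850 + (-850)² + 473*(-1606)) - 4974378 = (255 - 850 + 722500 - 759638) - 4974378 = -37733 - 4974378 = -5012111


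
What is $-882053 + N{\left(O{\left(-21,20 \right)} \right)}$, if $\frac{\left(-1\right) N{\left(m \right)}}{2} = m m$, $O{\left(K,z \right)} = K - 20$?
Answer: $-885415$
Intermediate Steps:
$O{\left(K,z \right)} = -20 + K$ ($O{\left(K,z \right)} = K - 20 = -20 + K$)
$N{\left(m \right)} = - 2 m^{2}$ ($N{\left(m \right)} = - 2 m m = - 2 m^{2}$)
$-882053 + N{\left(O{\left(-21,20 \right)} \right)} = -882053 - 2 \left(-20 - 21\right)^{2} = -882053 - 2 \left(-41\right)^{2} = -882053 - 3362 = -885415$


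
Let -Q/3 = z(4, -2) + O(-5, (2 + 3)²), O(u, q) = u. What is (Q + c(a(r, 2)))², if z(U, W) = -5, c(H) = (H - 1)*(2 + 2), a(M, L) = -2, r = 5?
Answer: 324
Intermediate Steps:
c(H) = -4 + 4*H (c(H) = (-1 + H)*4 = -4 + 4*H)
Q = 30 (Q = -3*(-5 - 5) = -3*(-10) = 30)
(Q + c(a(r, 2)))² = (30 + (-4 + 4*(-2)))² = (30 + (-4 - 8))² = (30 - 12)² = 18² = 324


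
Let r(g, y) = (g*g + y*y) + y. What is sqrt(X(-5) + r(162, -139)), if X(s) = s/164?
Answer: sqrt(305444219)/82 ≈ 213.13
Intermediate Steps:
X(s) = s/164 (X(s) = s*(1/164) = s/164)
r(g, y) = y + g**2 + y**2 (r(g, y) = (g**2 + y**2) + y = y + g**2 + y**2)
sqrt(X(-5) + r(162, -139)) = sqrt((1/164)*(-5) + (-139 + 162**2 + (-139)**2)) = sqrt(-5/164 + (-139 + 26244 + 19321)) = sqrt(-5/164 + 45426) = sqrt(7449859/164) = sqrt(305444219)/82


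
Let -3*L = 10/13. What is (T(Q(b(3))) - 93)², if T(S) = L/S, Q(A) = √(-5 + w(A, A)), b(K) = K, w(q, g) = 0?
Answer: 13155109/1521 - 124*I*√5/13 ≈ 8649.0 - 21.329*I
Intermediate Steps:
L = -10/39 (L = -10/(3*13) = -⅓*10/13 = -10/39 ≈ -0.25641)
Q(A) = I*√5 (Q(A) = √(-5 + 0) = √(-5) = I*√5)
T(S) = -10/(39*S)
(T(Q(b(3))) - 93)² = (-10*(-I*√5/5)/39 - 93)² = (-(-2)*I*√5/39 - 93)² = (2*I*√5/39 - 93)² = (-93 + 2*I*√5/39)²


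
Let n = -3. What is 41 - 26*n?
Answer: 119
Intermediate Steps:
41 - 26*n = 41 - 26*(-3) = 41 + 78 = 119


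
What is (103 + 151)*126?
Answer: 32004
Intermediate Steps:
(103 + 151)*126 = 254*126 = 32004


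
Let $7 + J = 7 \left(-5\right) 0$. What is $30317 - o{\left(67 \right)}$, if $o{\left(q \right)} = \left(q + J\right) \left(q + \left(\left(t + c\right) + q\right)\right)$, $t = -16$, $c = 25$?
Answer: $21737$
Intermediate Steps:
$J = -7$ ($J = -7 + 7 \left(-5\right) 0 = -7 - 0 = -7 + 0 = -7$)
$o{\left(q \right)} = \left(-7 + q\right) \left(9 + 2 q\right)$ ($o{\left(q \right)} = \left(q - 7\right) \left(q + \left(\left(-16 + 25\right) + q\right)\right) = \left(-7 + q\right) \left(q + \left(9 + q\right)\right) = \left(-7 + q\right) \left(9 + 2 q\right)$)
$30317 - o{\left(67 \right)} = 30317 - \left(-63 - 335 + 2 \cdot 67^{2}\right) = 30317 - \left(-63 - 335 + 2 \cdot 4489\right) = 30317 - \left(-63 - 335 + 8978\right) = 30317 - 8580 = 21737$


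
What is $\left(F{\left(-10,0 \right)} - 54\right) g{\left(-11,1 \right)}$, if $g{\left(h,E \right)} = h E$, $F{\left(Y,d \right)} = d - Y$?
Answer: $484$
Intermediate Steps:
$g{\left(h,E \right)} = E h$
$\left(F{\left(-10,0 \right)} - 54\right) g{\left(-11,1 \right)} = \left(\left(0 - -10\right) - 54\right) 1 \left(-11\right) = \left(\left(0 + 10\right) - 54\right) \left(-11\right) = \left(10 - 54\right) \left(-11\right) = \left(-44\right) \left(-11\right) = 484$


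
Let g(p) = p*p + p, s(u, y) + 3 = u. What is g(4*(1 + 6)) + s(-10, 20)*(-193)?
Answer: 3321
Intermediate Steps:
s(u, y) = -3 + u
g(p) = p + p² (g(p) = p² + p = p + p²)
g(4*(1 + 6)) + s(-10, 20)*(-193) = (4*(1 + 6))*(1 + 4*(1 + 6)) + (-3 - 10)*(-193) = (4*7)*(1 + 4*7) - 13*(-193) = 28*(1 + 28) + 2509 = 28*29 + 2509 = 812 + 2509 = 3321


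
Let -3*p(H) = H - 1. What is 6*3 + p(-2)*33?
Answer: 51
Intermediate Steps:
p(H) = 1/3 - H/3 (p(H) = -(H - 1)/3 = -(-1 + H)/3 = 1/3 - H/3)
6*3 + p(-2)*33 = 6*3 + (1/3 - 1/3*(-2))*33 = 18 + (1/3 + 2/3)*33 = 18 + 1*33 = 18 + 33 = 51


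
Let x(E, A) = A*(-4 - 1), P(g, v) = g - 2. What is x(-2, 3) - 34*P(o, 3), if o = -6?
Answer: 257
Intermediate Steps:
P(g, v) = -2 + g
x(E, A) = -5*A (x(E, A) = A*(-5) = -5*A)
x(-2, 3) - 34*P(o, 3) = -5*3 - 34*(-2 - 6) = -15 - 34*(-8) = -15 + 272 = 257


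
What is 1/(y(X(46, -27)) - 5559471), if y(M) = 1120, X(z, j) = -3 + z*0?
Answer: -1/5558351 ≈ -1.7991e-7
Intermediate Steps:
X(z, j) = -3 (X(z, j) = -3 + 0 = -3)
1/(y(X(46, -27)) - 5559471) = 1/(1120 - 5559471) = 1/(-5558351) = -1/5558351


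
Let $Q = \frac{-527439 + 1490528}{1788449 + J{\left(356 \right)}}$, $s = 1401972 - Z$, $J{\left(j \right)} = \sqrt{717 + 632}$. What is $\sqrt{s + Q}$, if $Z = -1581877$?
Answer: $\sqrt{2983849 + \frac{963089}{1788449 + \sqrt{1349}}} \approx 1727.4$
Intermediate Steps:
$J{\left(j \right)} = \sqrt{1349}$
$s = 2983849$ ($s = 1401972 - -1581877 = 1401972 + 1581877 = 2983849$)
$Q = \frac{963089}{1788449 + \sqrt{1349}}$ ($Q = \frac{-527439 + 1490528}{1788449 + \sqrt{1349}} = \frac{963089}{1788449 + \sqrt{1349}} \approx 0.53849$)
$\sqrt{s + Q} = \sqrt{2983849 + \left(\frac{1722435558961}{3198549824252} - \frac{963089 \sqrt{1349}}{3198549824252}\right)} = \sqrt{\frac{9543991416980064909}{3198549824252} - \frac{963089 \sqrt{1349}}{3198549824252}}$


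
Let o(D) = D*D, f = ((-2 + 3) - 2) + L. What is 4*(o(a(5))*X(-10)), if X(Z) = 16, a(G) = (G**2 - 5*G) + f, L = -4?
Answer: 1600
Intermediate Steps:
f = -5 (f = ((-2 + 3) - 2) - 4 = (1 - 2) - 4 = -1 - 4 = -5)
a(G) = -5 + G**2 - 5*G (a(G) = (G**2 - 5*G) - 5 = -5 + G**2 - 5*G)
o(D) = D**2
4*(o(a(5))*X(-10)) = 4*((-5 + 5**2 - 5*5)**2*16) = 4*((-5 + 25 - 25)**2*16) = 4*((-5)**2*16) = 4*(25*16) = 4*400 = 1600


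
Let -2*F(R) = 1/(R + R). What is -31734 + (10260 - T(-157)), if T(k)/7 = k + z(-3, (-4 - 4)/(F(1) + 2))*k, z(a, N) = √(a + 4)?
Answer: -19276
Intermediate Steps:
F(R) = -1/(4*R) (F(R) = -1/(2*(R + R)) = -1/(2*R)/2 = -1/(4*R))
z(a, N) = √(4 + a)
T(k) = 14*k (T(k) = 7*(k + √(4 - 3)*k) = 7*(k + √1*k) = 7*(k + 1*k) = 7*(k + k) = 7*(2*k) = 14*k)
-31734 + (10260 - T(-157)) = -31734 + (10260 - 14*(-157)) = -31734 + (10260 - 1*(-2198)) = -31734 + (10260 + 2198) = -31734 + 12458 = -19276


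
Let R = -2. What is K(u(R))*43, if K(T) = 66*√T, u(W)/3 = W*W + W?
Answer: 2838*√6 ≈ 6951.6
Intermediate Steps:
u(W) = 3*W + 3*W² (u(W) = 3*(W*W + W) = 3*(W² + W) = 3*(W + W²) = 3*W + 3*W²)
K(u(R))*43 = (66*√(3*(-2)*(1 - 2)))*43 = (66*√(3*(-2)*(-1)))*43 = (66*√6)*43 = 2838*√6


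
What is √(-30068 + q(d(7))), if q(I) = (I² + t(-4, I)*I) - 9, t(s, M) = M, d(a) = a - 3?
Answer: I*√30045 ≈ 173.33*I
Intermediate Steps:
d(a) = -3 + a
q(I) = -9 + 2*I² (q(I) = (I² + I*I) - 9 = (I² + I²) - 9 = 2*I² - 9 = -9 + 2*I²)
√(-30068 + q(d(7))) = √(-30068 + (-9 + 2*(-3 + 7)²)) = √(-30068 + (-9 + 2*4²)) = √(-30068 + (-9 + 2*16)) = √(-30068 + (-9 + 32)) = √(-30068 + 23) = √(-30045) = I*√30045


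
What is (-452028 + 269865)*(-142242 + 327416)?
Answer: -33731851362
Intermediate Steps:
(-452028 + 269865)*(-142242 + 327416) = -182163*185174 = -33731851362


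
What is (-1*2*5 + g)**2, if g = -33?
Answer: 1849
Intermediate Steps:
(-1*2*5 + g)**2 = (-1*2*5 - 33)**2 = (-2*5 - 33)**2 = (-10 - 33)**2 = (-43)**2 = 1849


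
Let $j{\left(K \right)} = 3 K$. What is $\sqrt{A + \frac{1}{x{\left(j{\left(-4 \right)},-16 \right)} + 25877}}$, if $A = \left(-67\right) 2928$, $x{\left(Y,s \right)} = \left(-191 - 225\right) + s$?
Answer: $\frac{i \sqrt{127013763726955}}{25445} \approx 442.92 i$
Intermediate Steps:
$x{\left(Y,s \right)} = -416 + s$
$A = -196176$
$\sqrt{A + \frac{1}{x{\left(j{\left(-4 \right)},-16 \right)} + 25877}} = \sqrt{-196176 + \frac{1}{\left(-416 - 16\right) + 25877}} = \sqrt{-196176 + \frac{1}{-432 + 25877}} = \sqrt{-196176 + \frac{1}{25445}} = \sqrt{- \frac{4991698319}{25445}} = \frac{i \sqrt{127013763726955}}{25445}$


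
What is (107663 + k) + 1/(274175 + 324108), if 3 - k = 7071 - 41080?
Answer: 84761744026/598283 ≈ 1.4168e+5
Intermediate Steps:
k = 34012 (k = 3 - (7071 - 41080) = 3 - 1*(-34009) = 3 + 34009 = 34012)
(107663 + k) + 1/(274175 + 324108) = (107663 + 34012) + 1/(274175 + 324108) = 141675 + 1/598283 = 84761744026/598283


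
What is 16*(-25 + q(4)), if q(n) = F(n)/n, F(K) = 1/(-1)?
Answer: -404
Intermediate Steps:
F(K) = -1
q(n) = -1/n
16*(-25 + q(4)) = 16*(-25 - 1/4) = 16*(-25 - 1*¼) = 16*(-25 - ¼) = 16*(-101/4) = -404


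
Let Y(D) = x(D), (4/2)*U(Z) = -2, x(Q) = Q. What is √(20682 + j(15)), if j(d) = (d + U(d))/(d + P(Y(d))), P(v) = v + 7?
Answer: 8*√442409/37 ≈ 143.81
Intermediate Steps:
U(Z) = -1 (U(Z) = (½)*(-2) = -1)
Y(D) = D
P(v) = 7 + v
j(d) = (-1 + d)/(7 + 2*d) (j(d) = (d - 1)/(d + (7 + d)) = (-1 + d)/(7 + 2*d))
√(20682 + j(15)) = √(20682 + (-1 + 15)/(7 + 2*15)) = √(20682 + 14/(7 + 30)) = √(20682 + 14/37) = √(765248/37) = 8*√442409/37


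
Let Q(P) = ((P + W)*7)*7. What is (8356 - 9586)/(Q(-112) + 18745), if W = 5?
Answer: -615/6751 ≈ -0.091098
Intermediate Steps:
Q(P) = 245 + 49*P (Q(P) = ((P + 5)*7)*7 = ((5 + P)*7)*7 = (35 + 7*P)*7 = 245 + 49*P)
(8356 - 9586)/(Q(-112) + 18745) = (8356 - 9586)/((245 + 49*(-112)) + 18745) = -1230/((245 - 5488) + 18745) = -1230/(-5243 + 18745) = -1230/13502 = -1230*1/13502 = -615/6751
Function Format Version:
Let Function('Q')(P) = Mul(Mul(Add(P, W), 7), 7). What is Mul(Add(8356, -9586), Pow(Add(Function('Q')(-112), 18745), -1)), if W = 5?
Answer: Rational(-615, 6751) ≈ -0.091098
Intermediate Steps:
Function('Q')(P) = Add(245, Mul(49, P)) (Function('Q')(P) = Mul(Mul(Add(P, 5), 7), 7) = Mul(Mul(Add(5, P), 7), 7) = Mul(Add(35, Mul(7, P)), 7) = Add(245, Mul(49, P)))
Mul(Add(8356, -9586), Pow(Add(Function('Q')(-112), 18745), -1)) = Mul(Add(8356, -9586), Pow(Add(Add(245, Mul(49, -112)), 18745), -1)) = Mul(-1230, Pow(Add(Add(245, -5488), 18745), -1)) = Mul(-1230, Pow(Add(-5243, 18745), -1)) = Mul(-1230, Pow(13502, -1)) = Mul(-1230, Rational(1, 13502)) = Rational(-615, 6751)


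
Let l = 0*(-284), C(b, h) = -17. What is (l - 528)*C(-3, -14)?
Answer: 8976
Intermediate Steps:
l = 0
(l - 528)*C(-3, -14) = (0 - 528)*(-17) = -528*(-17) = 8976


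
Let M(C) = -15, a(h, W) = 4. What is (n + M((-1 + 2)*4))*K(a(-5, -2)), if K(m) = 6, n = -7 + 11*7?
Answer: 330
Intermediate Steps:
n = 70 (n = -7 + 77 = 70)
(n + M((-1 + 2)*4))*K(a(-5, -2)) = (70 - 15)*6 = 55*6 = 330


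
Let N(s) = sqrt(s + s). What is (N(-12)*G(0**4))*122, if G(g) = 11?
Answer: 2684*I*sqrt(6) ≈ 6574.4*I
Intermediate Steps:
N(s) = sqrt(2)*sqrt(s) (N(s) = sqrt(2*s) = sqrt(2)*sqrt(s))
(N(-12)*G(0**4))*122 = ((sqrt(2)*sqrt(-12))*11)*122 = ((sqrt(2)*(2*I*sqrt(3)))*11)*122 = ((2*I*sqrt(6))*11)*122 = (22*I*sqrt(6))*122 = 2684*I*sqrt(6)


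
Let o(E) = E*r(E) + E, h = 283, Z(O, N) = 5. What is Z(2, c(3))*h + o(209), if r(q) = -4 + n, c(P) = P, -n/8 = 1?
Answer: -884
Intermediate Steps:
n = -8 (n = -8*1 = -8)
r(q) = -12 (r(q) = -4 - 8 = -12)
o(E) = -11*E (o(E) = E*(-12) + E = -12*E + E = -11*E)
Z(2, c(3))*h + o(209) = 5*283 - 11*209 = 1415 - 2299 = -884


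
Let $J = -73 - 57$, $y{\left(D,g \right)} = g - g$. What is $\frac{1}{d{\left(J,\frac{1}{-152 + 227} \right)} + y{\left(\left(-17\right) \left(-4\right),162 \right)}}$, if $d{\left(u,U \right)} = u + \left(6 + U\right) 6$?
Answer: $- \frac{25}{2348} \approx -0.010647$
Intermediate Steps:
$y{\left(D,g \right)} = 0$
$J = -130$
$d{\left(u,U \right)} = 36 + u + 6 U$ ($d{\left(u,U \right)} = u + \left(36 + 6 U\right) = 36 + u + 6 U$)
$\frac{1}{d{\left(J,\frac{1}{-152 + 227} \right)} + y{\left(\left(-17\right) \left(-4\right),162 \right)}} = \frac{1}{\left(36 - 130 + \frac{6}{-152 + 227}\right) + 0} = \frac{1}{\left(36 - 130 + \frac{6}{75}\right) + 0} = \frac{1}{\left(36 - 130 + 6 \cdot \frac{1}{75}\right) + 0} = \frac{1}{\left(36 - 130 + \frac{2}{25}\right) + 0} = \frac{1}{- \frac{2348}{25} + 0} = \frac{1}{- \frac{2348}{25}} = - \frac{25}{2348}$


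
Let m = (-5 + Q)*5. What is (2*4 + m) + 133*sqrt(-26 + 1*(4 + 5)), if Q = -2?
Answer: -27 + 133*I*sqrt(17) ≈ -27.0 + 548.37*I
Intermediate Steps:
m = -35 (m = (-5 - 2)*5 = -7*5 = -35)
(2*4 + m) + 133*sqrt(-26 + 1*(4 + 5)) = (2*4 - 35) + 133*sqrt(-26 + 1*(4 + 5)) = (8 - 35) + 133*sqrt(-26 + 1*9) = -27 + 133*sqrt(-26 + 9) = -27 + 133*sqrt(-17) = -27 + 133*(I*sqrt(17)) = -27 + 133*I*sqrt(17)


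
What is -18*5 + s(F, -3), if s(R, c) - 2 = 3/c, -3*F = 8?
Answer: -89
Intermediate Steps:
F = -8/3 (F = -⅓*8 = -8/3 ≈ -2.6667)
s(R, c) = 2 + 3/c
-18*5 + s(F, -3) = -18*5 + (2 + 3/(-3)) = -90 + (2 + 3*(-⅓)) = -90 + (2 - 1) = -90 + 1 = -89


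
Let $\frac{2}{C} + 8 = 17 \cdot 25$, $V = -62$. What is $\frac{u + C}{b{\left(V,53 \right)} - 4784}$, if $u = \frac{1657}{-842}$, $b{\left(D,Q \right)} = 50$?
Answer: $\frac{689285}{1662173676} \approx 0.00041469$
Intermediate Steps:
$C = \frac{2}{417}$ ($C = \frac{2}{-8 + 17 \cdot 25} = \frac{2}{-8 + 425} = \frac{2}{417} \approx 0.0047962$)
$u = - \frac{1657}{842}$ ($u = 1657 \left(- \frac{1}{842}\right) = - \frac{1657}{842} \approx -1.9679$)
$\frac{u + C}{b{\left(V,53 \right)} - 4784} = \frac{- \frac{1657}{842} + \frac{2}{417}}{50 - 4784} = - \frac{689285}{351114 \left(-4734\right)} = \left(- \frac{689285}{351114}\right) \left(- \frac{1}{4734}\right) = \frac{689285}{1662173676}$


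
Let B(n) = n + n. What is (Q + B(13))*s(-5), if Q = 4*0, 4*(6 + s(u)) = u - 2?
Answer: -403/2 ≈ -201.50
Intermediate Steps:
B(n) = 2*n
s(u) = -13/2 + u/4 (s(u) = -6 + (u - 2)/4 = -6 + (-2 + u)/4 = -6 + (-½ + u/4) = -13/2 + u/4)
Q = 0
(Q + B(13))*s(-5) = (0 + 2*13)*(-13/2 + (¼)*(-5)) = (0 + 26)*(-13/2 - 5/4) = 26*(-31/4) = -403/2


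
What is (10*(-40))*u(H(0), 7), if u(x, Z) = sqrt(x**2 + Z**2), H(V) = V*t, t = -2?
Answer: -2800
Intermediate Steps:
H(V) = -2*V (H(V) = V*(-2) = -2*V)
u(x, Z) = sqrt(Z**2 + x**2)
(10*(-40))*u(H(0), 7) = (10*(-40))*sqrt(7**2 + (-2*0)**2) = -400*sqrt(49 + 0**2) = -400*sqrt(49 + 0) = -400*sqrt(49) = -400*7 = -2800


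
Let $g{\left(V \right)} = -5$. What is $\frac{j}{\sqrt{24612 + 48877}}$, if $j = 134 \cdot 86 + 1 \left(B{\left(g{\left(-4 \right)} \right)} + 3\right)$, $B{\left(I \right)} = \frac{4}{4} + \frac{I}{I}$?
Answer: $\frac{11529 \sqrt{73489}}{73489} \approx 42.529$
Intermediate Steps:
$B{\left(I \right)} = 2$ ($B{\left(I \right)} = 4 \cdot \frac{1}{4} + 1 = 1 + 1 = 2$)
$j = 11529$ ($j = 134 \cdot 86 + 1 \left(2 + 3\right) = 11524 + 1 \cdot 5 = 11524 + 5 = 11529$)
$\frac{j}{\sqrt{24612 + 48877}} = \frac{11529}{\sqrt{24612 + 48877}} = \frac{11529}{\sqrt{73489}} = 11529 \frac{\sqrt{73489}}{73489} = \frac{11529 \sqrt{73489}}{73489}$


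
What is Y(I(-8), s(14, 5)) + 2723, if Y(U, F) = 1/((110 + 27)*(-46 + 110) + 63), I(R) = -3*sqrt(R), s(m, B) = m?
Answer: 24046814/8831 ≈ 2723.0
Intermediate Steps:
Y(U, F) = 1/8831 (Y(U, F) = 1/(137*64 + 63) = 1/(8768 + 63) = 1/8831)
Y(I(-8), s(14, 5)) + 2723 = 1/8831 + 2723 = 24046814/8831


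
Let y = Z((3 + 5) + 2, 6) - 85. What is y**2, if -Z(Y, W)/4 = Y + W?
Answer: 22201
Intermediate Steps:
Z(Y, W) = -4*W - 4*Y (Z(Y, W) = -4*(Y + W) = -4*(W + Y) = -4*W - 4*Y)
y = -149 (y = (-4*6 - 4*((3 + 5) + 2)) - 85 = (-24 - 4*(8 + 2)) - 85 = (-24 - 4*10) - 85 = (-24 - 40) - 85 = -64 - 85 = -149)
y**2 = (-149)**2 = 22201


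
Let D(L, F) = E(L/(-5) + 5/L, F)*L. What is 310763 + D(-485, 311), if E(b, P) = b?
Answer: 263723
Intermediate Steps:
D(L, F) = L*(5/L - L/5) (D(L, F) = (L/(-5) + 5/L)*L = (L*(-1/5) + 5/L)*L = (-L/5 + 5/L)*L = (5/L - L/5)*L = L*(5/L - L/5))
310763 + D(-485, 311) = 310763 + (5 - 1/5*(-485)**2) = 310763 + (5 - 1/5*235225) = 310763 + (5 - 47045) = 310763 - 47040 = 263723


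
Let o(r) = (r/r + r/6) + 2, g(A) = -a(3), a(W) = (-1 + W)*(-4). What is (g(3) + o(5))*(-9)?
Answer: -213/2 ≈ -106.50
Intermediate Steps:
a(W) = 4 - 4*W
g(A) = 8 (g(A) = -(4 - 4*3) = -(4 - 12) = -1*(-8) = 8)
o(r) = 3 + r/6 (o(r) = (1 + r*(⅙)) + 2 = (1 + r/6) + 2 = 3 + r/6)
(g(3) + o(5))*(-9) = (8 + (3 + (⅙)*5))*(-9) = (8 + (3 + ⅚))*(-9) = (8 + 23/6)*(-9) = (71/6)*(-9) = -213/2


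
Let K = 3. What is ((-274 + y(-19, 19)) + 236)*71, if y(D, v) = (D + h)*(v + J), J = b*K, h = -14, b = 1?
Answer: -54244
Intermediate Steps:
J = 3 (J = 1*3 = 3)
y(D, v) = (-14 + D)*(3 + v) (y(D, v) = (D - 14)*(v + 3) = (-14 + D)*(3 + v))
((-274 + y(-19, 19)) + 236)*71 = ((-274 + (-42 - 14*19 + 3*(-19) - 19*19)) + 236)*71 = ((-274 + (-42 - 266 - 57 - 361)) + 236)*71 = ((-274 - 726) + 236)*71 = (-1000 + 236)*71 = -764*71 = -54244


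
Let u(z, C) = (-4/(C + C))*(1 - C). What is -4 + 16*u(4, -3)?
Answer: 116/3 ≈ 38.667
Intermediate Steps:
u(z, C) = -2*(1 - C)/C (u(z, C) = (-4/(2*C))*(1 - C) = ((1/(2*C))*(-4))*(1 - C) = (-2/C)*(1 - C) = -2*(1 - C)/C)
-4 + 16*u(4, -3) = -4 + 16*(2 - 2/(-3)) = -4 + 16*(2 - 2*(-⅓)) = -4 + 16*(2 + ⅔) = -4 + 16*(8/3) = -4 + 128/3 = 116/3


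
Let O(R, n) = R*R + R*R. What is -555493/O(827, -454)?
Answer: -555493/1367858 ≈ -0.40610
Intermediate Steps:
O(R, n) = 2*R² (O(R, n) = R² + R² = 2*R²)
-555493/O(827, -454) = -555493/(2*827²) = -555493/(2*683929) = -555493/1367858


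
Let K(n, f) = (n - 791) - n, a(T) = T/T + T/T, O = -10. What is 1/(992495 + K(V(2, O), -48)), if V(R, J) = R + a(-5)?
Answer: 1/991704 ≈ 1.0084e-6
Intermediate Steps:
a(T) = 2 (a(T) = 1 + 1 = 2)
V(R, J) = 2 + R (V(R, J) = R + 2 = 2 + R)
K(n, f) = -791 (K(n, f) = (-791 + n) - n = -791)
1/(992495 + K(V(2, O), -48)) = 1/(992495 - 791) = 1/991704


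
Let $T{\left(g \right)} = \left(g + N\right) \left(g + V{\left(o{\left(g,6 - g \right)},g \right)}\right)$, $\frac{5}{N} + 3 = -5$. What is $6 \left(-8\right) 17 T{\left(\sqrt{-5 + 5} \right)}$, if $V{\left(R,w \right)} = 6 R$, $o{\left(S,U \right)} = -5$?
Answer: $-15300$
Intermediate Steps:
$N = - \frac{5}{8}$ ($N = \frac{5}{-3 - 5} = \frac{5}{-8} = 5 \left(- \frac{1}{8}\right) = - \frac{5}{8} \approx -0.625$)
$T{\left(g \right)} = \left(-30 + g\right) \left(- \frac{5}{8} + g\right)$ ($T{\left(g \right)} = \left(g - \frac{5}{8}\right) \left(g + 6 \left(-5\right)\right) = \left(- \frac{5}{8} + g\right) \left(g - 30\right) = \left(- \frac{5}{8} + g\right) \left(-30 + g\right) = \left(-30 + g\right) \left(- \frac{5}{8} + g\right)$)
$6 \left(-8\right) 17 T{\left(\sqrt{-5 + 5} \right)} = 6 \left(-8\right) 17 \left(\frac{75}{4} + \left(\sqrt{-5 + 5}\right)^{2} - \frac{245 \sqrt{-5 + 5}}{8}\right) = \left(-48\right) 17 \left(\frac{75}{4} + \left(\sqrt{0}\right)^{2} - \frac{245 \sqrt{0}}{8}\right) = - 816 \left(\frac{75}{4} + 0^{2} - 0\right) = - 816 \left(\frac{75}{4} + 0 + 0\right) = \left(-816\right) \frac{75}{4} = -15300$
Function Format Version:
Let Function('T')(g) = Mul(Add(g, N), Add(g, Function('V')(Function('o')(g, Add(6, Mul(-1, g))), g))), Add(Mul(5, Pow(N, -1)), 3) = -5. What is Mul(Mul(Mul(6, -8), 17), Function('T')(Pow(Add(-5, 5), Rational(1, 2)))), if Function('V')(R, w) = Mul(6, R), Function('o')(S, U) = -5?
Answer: -15300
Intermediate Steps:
N = Rational(-5, 8) (N = Mul(5, Pow(Add(-3, -5), -1)) = Mul(5, Pow(-8, -1)) = Mul(5, Rational(-1, 8)) = Rational(-5, 8) ≈ -0.62500)
Function('T')(g) = Mul(Add(-30, g), Add(Rational(-5, 8), g)) (Function('T')(g) = Mul(Add(g, Rational(-5, 8)), Add(g, Mul(6, -5))) = Mul(Add(Rational(-5, 8), g), Add(g, -30)) = Mul(Add(Rational(-5, 8), g), Add(-30, g)) = Mul(Add(-30, g), Add(Rational(-5, 8), g)))
Mul(Mul(Mul(6, -8), 17), Function('T')(Pow(Add(-5, 5), Rational(1, 2)))) = Mul(Mul(Mul(6, -8), 17), Add(Rational(75, 4), Pow(Pow(Add(-5, 5), Rational(1, 2)), 2), Mul(Rational(-245, 8), Pow(Add(-5, 5), Rational(1, 2))))) = Mul(Mul(-48, 17), Add(Rational(75, 4), Pow(Pow(0, Rational(1, 2)), 2), Mul(Rational(-245, 8), Pow(0, Rational(1, 2))))) = Mul(-816, Add(Rational(75, 4), Pow(0, 2), Mul(Rational(-245, 8), 0))) = Mul(-816, Add(Rational(75, 4), 0, 0)) = Mul(-816, Rational(75, 4)) = -15300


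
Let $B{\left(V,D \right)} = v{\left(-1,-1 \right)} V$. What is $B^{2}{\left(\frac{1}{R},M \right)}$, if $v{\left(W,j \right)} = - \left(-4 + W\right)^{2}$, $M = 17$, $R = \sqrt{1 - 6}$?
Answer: $-125$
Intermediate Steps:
$R = i \sqrt{5}$ ($R = \sqrt{-5} = i \sqrt{5} \approx 2.2361 i$)
$B{\left(V,D \right)} = - 25 V$ ($B{\left(V,D \right)} = - \left(-4 - 1\right)^{2} V = - \left(-5\right)^{2} V = \left(-1\right) 25 V = - 25 V$)
$B^{2}{\left(\frac{1}{R},M \right)} = \left(- \frac{25}{i \sqrt{5}}\right)^{2} = \left(- 25 \left(- \frac{i \sqrt{5}}{5}\right)\right)^{2} = \left(5 i \sqrt{5}\right)^{2} = -125$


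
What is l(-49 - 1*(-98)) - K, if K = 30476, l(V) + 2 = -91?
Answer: -30569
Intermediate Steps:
l(V) = -93 (l(V) = -2 - 91 = -93)
l(-49 - 1*(-98)) - K = -93 - 1*30476 = -93 - 30476 = -30569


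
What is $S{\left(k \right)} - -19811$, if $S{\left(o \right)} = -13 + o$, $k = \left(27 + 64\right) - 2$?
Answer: $19887$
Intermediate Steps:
$k = 89$ ($k = 91 - 2 = 89$)
$S{\left(k \right)} - -19811 = \left(-13 + 89\right) - -19811 = 76 + 19811 = 19887$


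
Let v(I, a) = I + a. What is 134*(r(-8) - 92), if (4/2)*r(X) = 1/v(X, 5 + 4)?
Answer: -12261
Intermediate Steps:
r(X) = 1/(2*(9 + X)) (r(X) = 1/(2*(X + (5 + 4))) = 1/(2*(X + 9)) = 1/(2*(9 + X)))
134*(r(-8) - 92) = 134*(1/(2*(9 - 8)) - 92) = 134*((1/2)/1 - 92) = 134*((1/2)*1 - 92) = 134*(1/2 - 92) = 134*(-183/2) = -12261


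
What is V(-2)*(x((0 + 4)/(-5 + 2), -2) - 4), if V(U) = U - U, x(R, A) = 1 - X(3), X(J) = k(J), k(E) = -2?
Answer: 0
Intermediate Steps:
X(J) = -2
x(R, A) = 3 (x(R, A) = 1 - 1*(-2) = 1 + 2 = 3)
V(U) = 0
V(-2)*(x((0 + 4)/(-5 + 2), -2) - 4) = 0*(3 - 4) = 0*(-1) = 0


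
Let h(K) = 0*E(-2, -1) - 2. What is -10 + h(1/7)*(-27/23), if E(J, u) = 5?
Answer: -176/23 ≈ -7.6522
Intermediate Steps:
h(K) = -2 (h(K) = 0*5 - 2 = 0 - 2 = -2)
-10 + h(1/7)*(-27/23) = -10 - (-54)/23 = -10 - 2*(-27/23) = -10 + 54/23 = -176/23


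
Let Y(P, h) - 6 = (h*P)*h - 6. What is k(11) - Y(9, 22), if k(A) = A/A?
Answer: -4355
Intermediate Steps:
k(A) = 1
Y(P, h) = P*h² (Y(P, h) = 6 + ((h*P)*h - 6) = 6 + ((P*h)*h - 6) = 6 + (P*h² - 6) = 6 + (-6 + P*h²) = P*h²)
k(11) - Y(9, 22) = 1 - 9*22² = 1 - 9*484 = 1 - 1*4356 = 1 - 4356 = -4355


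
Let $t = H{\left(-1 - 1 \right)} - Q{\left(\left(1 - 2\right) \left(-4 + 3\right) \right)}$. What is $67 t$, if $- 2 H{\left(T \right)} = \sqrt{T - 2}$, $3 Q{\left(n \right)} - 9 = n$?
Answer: $- \frac{670}{3} - 67 i \approx -223.33 - 67.0 i$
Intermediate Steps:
$Q{\left(n \right)} = 3 + \frac{n}{3}$
$H{\left(T \right)} = - \frac{\sqrt{-2 + T}}{2}$ ($H{\left(T \right)} = - \frac{\sqrt{T - 2}}{2} = - \frac{\sqrt{-2 + T}}{2}$)
$t = - \frac{10}{3} - i$ ($t = - \frac{\sqrt{-2 - 2}}{2} - \left(3 + \frac{\left(1 - 2\right) \left(-4 + 3\right)}{3}\right) = - \frac{\sqrt{-2 - 2}}{2} - \left(3 + \frac{\left(-1\right) \left(-1\right)}{3}\right) = - \frac{\sqrt{-2 - 2}}{2} - \left(3 + \frac{1}{3} \cdot 1\right) = - \frac{\sqrt{-4}}{2} - \left(3 + \frac{1}{3}\right) = - \frac{2 i}{2} - \frac{10}{3} = - i - \frac{10}{3} = - \frac{10}{3} - i \approx -3.3333 - 1.0 i$)
$67 t = 67 \left(- \frac{10}{3} - i\right) = - \frac{670}{3} - 67 i$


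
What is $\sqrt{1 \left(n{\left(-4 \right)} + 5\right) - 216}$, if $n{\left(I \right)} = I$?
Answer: $i \sqrt{215} \approx 14.663 i$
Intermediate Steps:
$\sqrt{1 \left(n{\left(-4 \right)} + 5\right) - 216} = \sqrt{1 \left(-4 + 5\right) - 216} = \sqrt{1 \cdot 1 - 216} = \sqrt{1 - 216} = \sqrt{-215} = i \sqrt{215}$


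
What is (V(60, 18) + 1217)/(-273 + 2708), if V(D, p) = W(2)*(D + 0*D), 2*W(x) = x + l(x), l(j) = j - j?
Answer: 1277/2435 ≈ 0.52444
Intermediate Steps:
l(j) = 0
W(x) = x/2 (W(x) = (x + 0)/2 = x/2)
V(D, p) = D (V(D, p) = ((1/2)*2)*(D + 0*D) = 1*(D + 0) = 1*D = D)
(V(60, 18) + 1217)/(-273 + 2708) = (60 + 1217)/(-273 + 2708) = 1277/2435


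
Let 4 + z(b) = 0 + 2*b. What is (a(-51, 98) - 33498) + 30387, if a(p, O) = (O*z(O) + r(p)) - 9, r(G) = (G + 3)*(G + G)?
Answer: 20592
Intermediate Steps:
z(b) = -4 + 2*b (z(b) = -4 + (0 + 2*b) = -4 + 2*b)
r(G) = 2*G*(3 + G) (r(G) = (3 + G)*(2*G) = 2*G*(3 + G))
a(p, O) = -9 + O*(-4 + 2*O) + 2*p*(3 + p) (a(p, O) = (O*(-4 + 2*O) + 2*p*(3 + p)) - 9 = -9 + O*(-4 + 2*O) + 2*p*(3 + p))
(a(-51, 98) - 33498) + 30387 = ((-9 + 2*98*(-2 + 98) + 2*(-51)*(3 - 51)) - 33498) + 30387 = ((-9 + 2*98*96 + 2*(-51)*(-48)) - 33498) + 30387 = ((-9 + 18816 + 4896) - 33498) + 30387 = (23703 - 33498) + 30387 = -9795 + 30387 = 20592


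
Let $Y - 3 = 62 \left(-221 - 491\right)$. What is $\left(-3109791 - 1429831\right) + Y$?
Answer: $-4583763$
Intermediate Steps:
$Y = -44141$ ($Y = 3 + 62 \left(-221 - 491\right) = 3 + 62 \left(-712\right) = 3 - 44144 = -44141$)
$\left(-3109791 - 1429831\right) + Y = \left(-3109791 - 1429831\right) - 44141 = -4539622 - 44141 = -4583763$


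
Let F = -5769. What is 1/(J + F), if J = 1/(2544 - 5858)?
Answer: -3314/19118467 ≈ -0.00017334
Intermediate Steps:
J = -1/3314 (J = 1/(-3314) = -1/3314 ≈ -0.00030175)
1/(J + F) = 1/(-1/3314 - 5769) = 1/(-19118467/3314) = -3314/19118467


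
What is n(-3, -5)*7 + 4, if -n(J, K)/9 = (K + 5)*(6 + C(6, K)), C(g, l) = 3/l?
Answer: 4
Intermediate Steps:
n(J, K) = -9*(5 + K)*(6 + 3/K) (n(J, K) = -9*(K + 5)*(6 + 3/K) = -9*(5 + K)*(6 + 3/K))
n(-3, -5)*7 + 4 = (-297 - 135/(-5) - 54*(-5))*7 + 4 = (-297 - 135*(-⅕) + 270)*7 + 4 = (-297 + 27 + 270)*7 + 4 = 0*7 + 4 = 0 + 4 = 4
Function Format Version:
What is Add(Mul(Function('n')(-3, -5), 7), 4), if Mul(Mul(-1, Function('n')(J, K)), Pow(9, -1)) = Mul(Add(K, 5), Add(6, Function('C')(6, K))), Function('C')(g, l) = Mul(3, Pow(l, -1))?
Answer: 4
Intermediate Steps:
Function('n')(J, K) = Mul(-9, Add(5, K), Add(6, Mul(3, Pow(K, -1)))) (Function('n')(J, K) = Mul(-9, Mul(Add(K, 5), Add(6, Mul(3, Pow(K, -1))))) = Mul(-9, Mul(Add(5, K), Add(6, Mul(3, Pow(K, -1))))) = Mul(-9, Add(5, K), Add(6, Mul(3, Pow(K, -1)))))
Add(Mul(Function('n')(-3, -5), 7), 4) = Add(Mul(Add(-297, Mul(-135, Pow(-5, -1)), Mul(-54, -5)), 7), 4) = Add(Mul(Add(-297, Mul(-135, Rational(-1, 5)), 270), 7), 4) = Add(Mul(Add(-297, 27, 270), 7), 4) = Add(Mul(0, 7), 4) = Add(0, 4) = 4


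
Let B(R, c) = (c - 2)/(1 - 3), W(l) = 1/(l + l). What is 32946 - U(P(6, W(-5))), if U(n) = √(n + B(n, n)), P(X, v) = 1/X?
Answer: 32946 - √39/6 ≈ 32945.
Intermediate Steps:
W(l) = 1/(2*l)
B(R, c) = 1 - c/2 (B(R, c) = (-2 + c)/(-2) = (-2 + c)*(-½) = 1 - c/2)
P(X, v) = 1/X
U(n) = √(1 + n/2) (U(n) = √(n + (1 - n/2)) = √(1 + n/2))
32946 - U(P(6, W(-5))) = 32946 - √(4 + 2/6)/2 = 32946 - √(4 + 2*(⅙))/2 = 32946 - √(4 + ⅓)/2 = 32946 - √(13/3)/2 = 32946 - √39/3/2 = 32946 - √39/6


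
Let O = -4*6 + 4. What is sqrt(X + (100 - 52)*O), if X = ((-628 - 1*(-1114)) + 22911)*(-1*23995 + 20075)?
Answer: 60*I*sqrt(25477) ≈ 9576.9*I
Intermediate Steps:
O = -20 (O = -24 + 4 = -20)
X = -91716240 (X = ((-628 + 1114) + 22911)*(-23995 + 20075) = (486 + 22911)*(-3920) = 23397*(-3920) = -91716240)
sqrt(X + (100 - 52)*O) = sqrt(-91716240 + (100 - 52)*(-20)) = sqrt(-91716240 + 48*(-20)) = sqrt(-91716240 - 960) = sqrt(-91717200) = 60*I*sqrt(25477)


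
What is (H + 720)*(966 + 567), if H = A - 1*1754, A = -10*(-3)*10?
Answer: -1125222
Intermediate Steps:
A = 300 (A = 30*10 = 300)
H = -1454 (H = 300 - 1*1754 = 300 - 1754 = -1454)
(H + 720)*(966 + 567) = (-1454 + 720)*(966 + 567) = -734*1533 = -1125222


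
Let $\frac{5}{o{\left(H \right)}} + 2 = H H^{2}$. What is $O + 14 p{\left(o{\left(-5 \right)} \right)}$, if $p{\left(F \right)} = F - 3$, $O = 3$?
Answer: $- \frac{5023}{127} \approx -39.551$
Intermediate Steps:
$o{\left(H \right)} = \frac{5}{-2 + H^{3}}$ ($o{\left(H \right)} = \frac{5}{-2 + H H^{2}} = \frac{5}{-2 + H^{3}}$)
$p{\left(F \right)} = -3 + F$
$O + 14 p{\left(o{\left(-5 \right)} \right)} = 3 + 14 \left(-3 + \frac{5}{-2 + \left(-5\right)^{3}}\right) = 3 + 14 \left(-3 + \frac{5}{-2 - 125}\right) = 3 + 14 \left(-3 + \frac{5}{-127}\right) = 3 + 14 \left(-3 + 5 \left(- \frac{1}{127}\right)\right) = 3 + 14 \left(-3 - \frac{5}{127}\right) = 3 + 14 \left(- \frac{386}{127}\right) = 3 - \frac{5404}{127} = - \frac{5023}{127}$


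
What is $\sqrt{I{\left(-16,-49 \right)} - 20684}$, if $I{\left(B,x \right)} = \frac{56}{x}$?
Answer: $\frac{2 i \sqrt{253393}}{7} \approx 143.82 i$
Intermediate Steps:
$\sqrt{I{\left(-16,-49 \right)} - 20684} = \sqrt{\frac{56}{-49} - 20684} = \sqrt{56 \left(- \frac{1}{49}\right) - 20684} = \sqrt{- \frac{8}{7} - 20684} = \sqrt{- \frac{144796}{7}} = \frac{2 i \sqrt{253393}}{7}$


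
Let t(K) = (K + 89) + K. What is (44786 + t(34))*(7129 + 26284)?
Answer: 1501680459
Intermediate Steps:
t(K) = 89 + 2*K (t(K) = (89 + K) + K = 89 + 2*K)
(44786 + t(34))*(7129 + 26284) = (44786 + (89 + 2*34))*(7129 + 26284) = (44786 + (89 + 68))*33413 = (44786 + 157)*33413 = 44943*33413 = 1501680459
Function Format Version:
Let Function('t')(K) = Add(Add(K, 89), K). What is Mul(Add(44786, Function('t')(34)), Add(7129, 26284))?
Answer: 1501680459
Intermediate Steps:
Function('t')(K) = Add(89, Mul(2, K)) (Function('t')(K) = Add(Add(89, K), K) = Add(89, Mul(2, K)))
Mul(Add(44786, Function('t')(34)), Add(7129, 26284)) = Mul(Add(44786, Add(89, Mul(2, 34))), Add(7129, 26284)) = Mul(Add(44786, Add(89, 68)), 33413) = Mul(Add(44786, 157), 33413) = Mul(44943, 33413) = 1501680459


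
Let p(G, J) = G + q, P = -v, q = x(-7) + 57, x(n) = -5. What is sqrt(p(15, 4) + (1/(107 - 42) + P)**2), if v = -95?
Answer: sqrt(38426051)/65 ≈ 95.367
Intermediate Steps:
q = 52 (q = -5 + 57 = 52)
P = 95 (P = -1*(-95) = 95)
p(G, J) = 52 + G (p(G, J) = G + 52 = 52 + G)
sqrt(p(15, 4) + (1/(107 - 42) + P)**2) = sqrt((52 + 15) + (1/(107 - 42) + 95)**2) = sqrt(67 + (1/65 + 95)**2) = sqrt(67 + (6176/65)**2) = sqrt(67 + 38142976/4225) = sqrt(38426051/4225) = sqrt(38426051)/65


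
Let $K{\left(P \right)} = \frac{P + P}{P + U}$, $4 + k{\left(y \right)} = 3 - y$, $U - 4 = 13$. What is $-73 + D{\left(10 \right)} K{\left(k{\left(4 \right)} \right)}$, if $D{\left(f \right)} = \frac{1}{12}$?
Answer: $- \frac{5261}{72} \approx -73.069$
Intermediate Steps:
$U = 17$ ($U = 4 + 13 = 17$)
$k{\left(y \right)} = -1 - y$ ($k{\left(y \right)} = -4 - \left(-3 + y\right) = -1 - y$)
$D{\left(f \right)} = \frac{1}{12}$
$K{\left(P \right)} = \frac{2 P}{17 + P}$ ($K{\left(P \right)} = \frac{P + P}{P + 17} = \frac{2 P}{17 + P}$)
$-73 + D{\left(10 \right)} K{\left(k{\left(4 \right)} \right)} = -73 + \frac{2 \left(-1 - 4\right) \frac{1}{17 - 5}}{12} = -73 + \frac{2 \left(-5\right) \frac{1}{17 - 5}}{12} = -73 + \frac{2 \left(-5\right) \frac{1}{12}}{12} = -73 + \frac{1}{12} \left(- \frac{5}{6}\right) = -73 - \frac{5}{72} = - \frac{5261}{72}$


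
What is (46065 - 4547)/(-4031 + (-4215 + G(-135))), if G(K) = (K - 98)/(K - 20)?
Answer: -6435290/1277897 ≈ -5.0358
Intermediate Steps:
G(K) = (-98 + K)/(-20 + K)
(46065 - 4547)/(-4031 + (-4215 + G(-135))) = (46065 - 4547)/(-4031 + (-4215 + (-98 - 135)/(-20 - 135))) = 41518/(-4031 + (-4215 - 233/(-155))) = 41518/(-4031 + (-4215 - 1/155*(-233))) = 41518/(-4031 + (-4215 + 233/155)) = 41518/(-4031 - 653092/155) = 41518/(-1277897/155) = 41518*(-155/1277897) = -6435290/1277897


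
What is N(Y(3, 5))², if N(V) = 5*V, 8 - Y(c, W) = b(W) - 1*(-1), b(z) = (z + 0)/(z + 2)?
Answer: 48400/49 ≈ 987.75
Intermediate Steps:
b(z) = z/(2 + z)
Y(c, W) = 7 - W/(2 + W) (Y(c, W) = 8 - (W/(2 + W) - 1*(-1)) = 8 - (W/(2 + W) + 1) = 8 - (1 + W/(2 + W)) = 8 + (-1 - W/(2 + W)) = 7 - W/(2 + W))
N(Y(3, 5))² = (5*(2*(7 + 3*5)/(2 + 5)))² = (5*(2*(7 + 15)/7))² = (5*(2*(⅐)*22))² = (5*(44/7))² = (220/7)² = 48400/49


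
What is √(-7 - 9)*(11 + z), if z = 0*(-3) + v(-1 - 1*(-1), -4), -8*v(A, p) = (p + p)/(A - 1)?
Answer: 40*I ≈ 40.0*I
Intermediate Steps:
v(A, p) = -p/(4*(-1 + A)) (v(A, p) = -(p + p)/(8*(A - 1)) = -2*p/(8*(-1 + A)) = -p/(4*(-1 + A)))
z = -1 (z = 0*(-3) - 1*(-4)/(-4 + 4*(-1 - 1*(-1))) = 0 - 1*(-4)/(-4 + 4*(-1 + 1)) = 0 - 1*(-4)/(-4 + 4*0) = 0 - 1*(-4)/(-4 + 0) = 0 - 1*(-4)/(-4) = 0 - 1*(-4)*(-¼) = 0 - 1 = -1)
√(-7 - 9)*(11 + z) = √(-7 - 9)*(11 - 1) = √(-16)*10 = (4*I)*10 = 40*I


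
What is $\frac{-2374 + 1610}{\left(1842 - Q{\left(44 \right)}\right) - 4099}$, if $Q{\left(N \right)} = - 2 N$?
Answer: $\frac{764}{2169} \approx 0.35224$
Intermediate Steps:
$\frac{-2374 + 1610}{\left(1842 - Q{\left(44 \right)}\right) - 4099} = \frac{-2374 + 1610}{\left(1842 - \left(-2\right) 44\right) - 4099} = - \frac{764}{\left(1842 - -88\right) - 4099} = - \frac{764}{\left(1842 + 88\right) - 4099} = - \frac{764}{1930 - 4099} = - \frac{764}{-2169} = \left(-764\right) \left(- \frac{1}{2169}\right) = \frac{764}{2169}$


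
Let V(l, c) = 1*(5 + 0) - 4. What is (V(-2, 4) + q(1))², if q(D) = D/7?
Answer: 64/49 ≈ 1.3061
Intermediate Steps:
q(D) = D/7 (q(D) = D*(⅐) = D/7)
V(l, c) = 1 (V(l, c) = 1*5 - 4 = 5 - 4 = 1)
(V(-2, 4) + q(1))² = (1 + (⅐)*1)² = (1 + ⅐)² = (8/7)² = 64/49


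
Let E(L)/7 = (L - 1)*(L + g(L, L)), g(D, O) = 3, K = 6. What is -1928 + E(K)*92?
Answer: 27052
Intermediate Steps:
E(L) = 7*(-1 + L)*(3 + L) (E(L) = 7*((L - 1)*(L + 3)) = 7*((-1 + L)*(3 + L)) = 7*(-1 + L)*(3 + L))
-1928 + E(K)*92 = -1928 + (-21 + 7*6**2 + 14*6)*92 = -1928 + (-21 + 7*36 + 84)*92 = -1928 + (-21 + 252 + 84)*92 = -1928 + 315*92 = -1928 + 28980 = 27052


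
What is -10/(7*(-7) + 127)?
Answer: -5/39 ≈ -0.12821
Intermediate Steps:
-10/(7*(-7) + 127) = -10/(-49 + 127) = -10/78 = -10*1/78 = -5/39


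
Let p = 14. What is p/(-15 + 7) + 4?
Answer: 9/4 ≈ 2.2500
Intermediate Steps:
p/(-15 + 7) + 4 = 14/(-15 + 7) + 4 = 14/(-8) + 4 = -⅛*14 + 4 = -7/4 + 4 = 9/4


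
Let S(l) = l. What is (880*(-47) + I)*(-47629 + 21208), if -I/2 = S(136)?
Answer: 1099959072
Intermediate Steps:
I = -272 (I = -2*136 = -272)
(880*(-47) + I)*(-47629 + 21208) = (880*(-47) - 272)*(-47629 + 21208) = (-41360 - 272)*(-26421) = -41632*(-26421) = 1099959072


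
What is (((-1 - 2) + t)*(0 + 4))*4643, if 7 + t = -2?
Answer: -222864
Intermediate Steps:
t = -9 (t = -7 - 2 = -9)
(((-1 - 2) + t)*(0 + 4))*4643 = (((-1 - 2) - 9)*(0 + 4))*4643 = ((-3 - 9)*4)*4643 = -12*4*4643 = -48*4643 = -222864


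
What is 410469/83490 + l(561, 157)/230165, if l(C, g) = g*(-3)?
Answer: 6295751573/1281098390 ≈ 4.9143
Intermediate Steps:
l(C, g) = -3*g
410469/83490 + l(561, 157)/230165 = 410469/83490 - 3*157/230165 = 410469*(1/83490) - 471*1/230165 = 136823/27830 - 471/230165 = 6295751573/1281098390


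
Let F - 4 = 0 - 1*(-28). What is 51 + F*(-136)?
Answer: -4301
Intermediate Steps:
F = 32 (F = 4 + (0 - 1*(-28)) = 4 + (0 + 28) = 4 + 28 = 32)
51 + F*(-136) = 51 + 32*(-136) = 51 - 4352 = -4301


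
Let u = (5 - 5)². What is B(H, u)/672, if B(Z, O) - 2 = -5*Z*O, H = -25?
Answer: 1/336 ≈ 0.0029762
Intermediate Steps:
u = 0 (u = 0² = 0)
B(Z, O) = 2 - 5*O*Z (B(Z, O) = 2 - 5*Z*O = 2 - 5*O*Z)
B(H, u)/672 = (2 - 5*0*(-25))/672 = (2 + 0)*(1/672) = 2*(1/672) = 1/336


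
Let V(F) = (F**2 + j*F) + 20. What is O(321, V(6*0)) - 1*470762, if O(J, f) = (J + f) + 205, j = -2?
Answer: -470216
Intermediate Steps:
V(F) = 20 + F**2 - 2*F (V(F) = (F**2 - 2*F) + 20 = 20 + F**2 - 2*F)
O(J, f) = 205 + J + f
O(321, V(6*0)) - 1*470762 = (205 + 321 + (20 + (6*0)**2 - 12*0)) - 1*470762 = (205 + 321 + (20 + 0**2 - 2*0)) - 470762 = (205 + 321 + (20 + 0 + 0)) - 470762 = (205 + 321 + 20) - 470762 = 546 - 470762 = -470216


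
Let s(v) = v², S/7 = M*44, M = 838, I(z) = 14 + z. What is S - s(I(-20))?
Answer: 258068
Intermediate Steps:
S = 258104 (S = 7*(838*44) = 7*36872 = 258104)
S - s(I(-20)) = 258104 - (14 - 20)² = 258104 - 1*(-6)² = 258104 - 1*36 = 258104 - 36 = 258068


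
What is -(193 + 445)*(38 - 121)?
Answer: 52954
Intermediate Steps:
-(193 + 445)*(38 - 121) = -638*(-83) = -1*(-52954) = 52954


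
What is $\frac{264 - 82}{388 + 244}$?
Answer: $\frac{91}{316} \approx 0.28797$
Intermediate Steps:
$\frac{264 - 82}{388 + 244} = \frac{182}{632} = 182 \cdot \frac{1}{632} = \frac{91}{316}$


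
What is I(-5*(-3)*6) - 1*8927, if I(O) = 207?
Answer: -8720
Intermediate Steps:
I(-5*(-3)*6) - 1*8927 = 207 - 1*8927 = 207 - 8927 = -8720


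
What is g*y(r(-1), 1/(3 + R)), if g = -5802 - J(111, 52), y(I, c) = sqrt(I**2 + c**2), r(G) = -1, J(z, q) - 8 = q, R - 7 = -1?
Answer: -1954*sqrt(82)/3 ≈ -5898.1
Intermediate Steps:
R = 6 (R = 7 - 1 = 6)
J(z, q) = 8 + q
g = -5862 (g = -5802 - (8 + 52) = -5802 - 1*60 = -5802 - 60 = -5862)
g*y(r(-1), 1/(3 + R)) = -5862*sqrt((-1)**2 + (1/(3 + 6))**2) = -5862*sqrt(1 + (1/9)**2) = -5862*sqrt(1 + 1/81) = -1954*sqrt(82)/3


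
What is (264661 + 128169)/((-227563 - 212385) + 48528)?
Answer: -39283/39142 ≈ -1.0036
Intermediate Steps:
(264661 + 128169)/((-227563 - 212385) + 48528) = 392830/(-439948 + 48528) = 392830/(-391420) = 392830*(-1/391420) = -39283/39142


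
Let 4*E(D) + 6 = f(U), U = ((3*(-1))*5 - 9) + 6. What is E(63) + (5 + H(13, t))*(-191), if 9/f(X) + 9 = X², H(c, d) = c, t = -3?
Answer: -481529/140 ≈ -3439.5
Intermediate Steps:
U = -18 (U = (-3*5 - 9) + 6 = (-15 - 9) + 6 = -24 + 6 = -18)
f(X) = 9/(-9 + X²)
E(D) = -209/140 (E(D) = -3/2 + (9/(-9 + (-18)²))/4 = -3/2 + (9/(-9 + 324))/4 = -3/2 + (9/315)/4 = -3/2 + (9*(1/315))/4 = -3/2 + (¼)*(1/35) = -3/2 + 1/140 = -209/140)
E(63) + (5 + H(13, t))*(-191) = -209/140 + (5 + 13)*(-191) = -209/140 + 18*(-191) = -209/140 - 3438 = -481529/140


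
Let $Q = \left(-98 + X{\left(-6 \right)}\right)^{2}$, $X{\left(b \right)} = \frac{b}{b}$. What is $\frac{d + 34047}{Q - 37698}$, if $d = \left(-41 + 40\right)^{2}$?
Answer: $- \frac{34048}{28289} \approx -1.2036$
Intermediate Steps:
$X{\left(b \right)} = 1$
$d = 1$ ($d = \left(-1\right)^{2} = 1$)
$Q = 9409$ ($Q = \left(-98 + 1\right)^{2} = \left(-97\right)^{2} = 9409$)
$\frac{d + 34047}{Q - 37698} = \frac{1 + 34047}{9409 - 37698} = \frac{34048}{-28289} = 34048 \left(- \frac{1}{28289}\right) = - \frac{34048}{28289}$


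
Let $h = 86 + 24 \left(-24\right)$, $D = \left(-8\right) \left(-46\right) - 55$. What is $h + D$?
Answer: $-177$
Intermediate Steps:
$D = 313$ ($D = 368 - 55 = 313$)
$h = -490$ ($h = 86 - 576 = -490$)
$h + D = -490 + 313 = -177$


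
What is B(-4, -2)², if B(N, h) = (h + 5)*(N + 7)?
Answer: 81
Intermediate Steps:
B(N, h) = (5 + h)*(7 + N)
B(-4, -2)² = (35 + 5*(-4) + 7*(-2) - 4*(-2))² = (35 - 20 - 14 + 8)² = 9² = 81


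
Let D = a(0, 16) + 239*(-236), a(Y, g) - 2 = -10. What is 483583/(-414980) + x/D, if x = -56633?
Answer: -236145116/1463115735 ≈ -0.16140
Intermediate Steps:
a(Y, g) = -8 (a(Y, g) = 2 - 10 = -8)
D = -56412 (D = -8 + 239*(-236) = -8 - 56404 = -56412)
483583/(-414980) + x/D = 483583/(-414980) - 56633/(-56412) = 483583*(-1/414980) - 56633*(-1/56412) = -483583/414980 + 56633/56412 = -236145116/1463115735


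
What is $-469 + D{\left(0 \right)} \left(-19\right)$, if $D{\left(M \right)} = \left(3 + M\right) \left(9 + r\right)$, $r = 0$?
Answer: $-982$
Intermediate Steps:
$D{\left(M \right)} = 27 + 9 M$ ($D{\left(M \right)} = \left(3 + M\right) \left(9 + 0\right) = \left(3 + M\right) 9 = 27 + 9 M$)
$-469 + D{\left(0 \right)} \left(-19\right) = -469 + \left(27 + 9 \cdot 0\right) \left(-19\right) = -469 + \left(27 + 0\right) \left(-19\right) = -469 + 27 \left(-19\right) = -469 - 513 = -982$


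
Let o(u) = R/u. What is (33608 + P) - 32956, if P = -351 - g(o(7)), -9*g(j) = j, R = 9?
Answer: 2108/7 ≈ 301.14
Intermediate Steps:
o(u) = 9/u
g(j) = -j/9
P = -2456/7 (P = -351 - (-1)*9/7/9 = -351 - (-1)*9*(⅐)/9 = -351 - (-1)*9/(9*7) = -351 - 1*(-⅐) = -351 + ⅐ = -2456/7 ≈ -350.86)
(33608 + P) - 32956 = (33608 - 2456/7) - 32956 = 232800/7 - 32956 = 2108/7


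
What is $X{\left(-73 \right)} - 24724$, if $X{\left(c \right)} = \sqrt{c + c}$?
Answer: $-24724 + i \sqrt{146} \approx -24724.0 + 12.083 i$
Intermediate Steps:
$X{\left(c \right)} = \sqrt{2} \sqrt{c}$ ($X{\left(c \right)} = \sqrt{2 c} = \sqrt{2} \sqrt{c}$)
$X{\left(-73 \right)} - 24724 = \sqrt{2} \sqrt{-73} - 24724 = \sqrt{2} i \sqrt{73} - 24724 = i \sqrt{146} - 24724 = -24724 + i \sqrt{146}$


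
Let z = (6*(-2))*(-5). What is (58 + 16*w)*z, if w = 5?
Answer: 8280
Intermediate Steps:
z = 60 (z = -12*(-5) = 60)
(58 + 16*w)*z = (58 + 16*5)*60 = (58 + 80)*60 = 138*60 = 8280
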